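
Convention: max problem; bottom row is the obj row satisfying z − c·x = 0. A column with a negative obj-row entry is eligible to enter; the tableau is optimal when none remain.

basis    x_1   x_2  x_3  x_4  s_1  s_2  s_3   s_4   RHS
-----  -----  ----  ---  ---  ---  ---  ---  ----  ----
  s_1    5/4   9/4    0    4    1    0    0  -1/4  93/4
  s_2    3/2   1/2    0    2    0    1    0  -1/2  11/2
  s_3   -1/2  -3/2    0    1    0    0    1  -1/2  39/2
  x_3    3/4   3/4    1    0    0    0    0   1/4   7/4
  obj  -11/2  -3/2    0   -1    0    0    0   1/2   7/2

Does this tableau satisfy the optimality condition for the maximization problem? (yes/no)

The obj-row has a negative entry -11/2 in column x_1, so it is not optimal.

no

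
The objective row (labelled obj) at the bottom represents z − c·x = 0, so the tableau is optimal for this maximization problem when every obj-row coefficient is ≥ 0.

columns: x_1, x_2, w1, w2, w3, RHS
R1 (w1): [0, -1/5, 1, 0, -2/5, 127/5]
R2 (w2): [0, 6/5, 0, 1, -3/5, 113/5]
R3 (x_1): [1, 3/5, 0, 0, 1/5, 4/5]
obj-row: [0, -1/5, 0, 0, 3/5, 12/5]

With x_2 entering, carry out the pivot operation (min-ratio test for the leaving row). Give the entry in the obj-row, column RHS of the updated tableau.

8/3

Ratio test on column x_2 — row 1: entry -1/5 ≤ 0; row 2: (113/5)/(6/5) = 113/6; row 3: (4/5)/(3/5) = 4/3. Minimum is 4/3 at row 3 (x_1 leaves); pivot element 3/5.
Divide row 3 by 3/5; eliminate column x_2 from the other rows.
obj-row update in column RHS: 12/5 − (-1/5)·(4/3) = 8/3.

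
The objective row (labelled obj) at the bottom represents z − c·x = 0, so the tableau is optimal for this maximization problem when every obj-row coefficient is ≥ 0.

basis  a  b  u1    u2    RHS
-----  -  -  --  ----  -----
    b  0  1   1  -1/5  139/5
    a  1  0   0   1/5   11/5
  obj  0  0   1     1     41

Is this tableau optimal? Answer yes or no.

yes

Every obj-row coefficient is ≥ 0, so the tableau is optimal.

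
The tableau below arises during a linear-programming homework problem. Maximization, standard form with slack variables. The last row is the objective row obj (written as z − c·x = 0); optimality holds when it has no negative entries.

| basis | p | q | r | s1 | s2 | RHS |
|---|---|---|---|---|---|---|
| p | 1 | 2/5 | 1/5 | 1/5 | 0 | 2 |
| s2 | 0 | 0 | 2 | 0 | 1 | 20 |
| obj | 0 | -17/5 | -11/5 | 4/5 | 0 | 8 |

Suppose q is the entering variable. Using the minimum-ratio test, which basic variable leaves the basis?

Column q entries and ratios — p: 2/(2/5) = 5; s2: 0 ≤ 0, skip.
Smallest ratio is 5 in the row of p, so p leaves.

p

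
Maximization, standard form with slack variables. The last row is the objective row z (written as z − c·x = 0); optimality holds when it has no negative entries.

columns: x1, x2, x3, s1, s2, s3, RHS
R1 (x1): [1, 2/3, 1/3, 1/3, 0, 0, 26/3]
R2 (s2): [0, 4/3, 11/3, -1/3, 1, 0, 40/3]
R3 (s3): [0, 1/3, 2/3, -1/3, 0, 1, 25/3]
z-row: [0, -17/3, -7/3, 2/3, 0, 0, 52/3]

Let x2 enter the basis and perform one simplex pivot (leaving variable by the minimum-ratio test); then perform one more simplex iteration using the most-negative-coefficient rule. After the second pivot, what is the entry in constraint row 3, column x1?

1/2

Ratio test on column x2 — row 1: (26/3)/(2/3) = 13; row 2: (40/3)/(4/3) = 10; row 3: (25/3)/(1/3) = 25. Minimum is 10 at row 2 (s2 leaves); pivot element 4/3.
Divide row 2 by 4/3; eliminate column x2 from the other rows.
Second iteration: most negative z-row entry is -3/4 in column s1, so s1 enters.
Ratio test on column s1 — row 1: 2/(1/2) = 4; row 2: entry -1/4 ≤ 0; row 3: entry -1/4 ≤ 0. Minimum is 4 at row 1 (x1 leaves); pivot element 1/2.
Divide row 1 by 1/2; eliminate column s1 from the other rows.
After both pivots, the entry at constraint row 3, column x1 is 1/2.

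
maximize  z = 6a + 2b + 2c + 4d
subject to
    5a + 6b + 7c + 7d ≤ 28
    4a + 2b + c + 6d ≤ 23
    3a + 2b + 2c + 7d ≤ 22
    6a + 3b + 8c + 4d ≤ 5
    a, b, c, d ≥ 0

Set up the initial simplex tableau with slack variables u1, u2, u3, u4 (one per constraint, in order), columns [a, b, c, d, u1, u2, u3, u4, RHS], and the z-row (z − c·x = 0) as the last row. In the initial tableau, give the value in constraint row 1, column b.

6

Constraint 1 has coefficient 6 on b.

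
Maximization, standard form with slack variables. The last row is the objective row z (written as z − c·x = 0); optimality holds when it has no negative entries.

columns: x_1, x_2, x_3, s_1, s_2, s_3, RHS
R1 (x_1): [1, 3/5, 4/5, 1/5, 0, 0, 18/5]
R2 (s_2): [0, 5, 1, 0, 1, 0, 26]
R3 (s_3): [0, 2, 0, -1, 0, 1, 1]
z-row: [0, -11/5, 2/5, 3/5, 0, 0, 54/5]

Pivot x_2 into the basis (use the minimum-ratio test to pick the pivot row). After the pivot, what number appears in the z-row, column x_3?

2/5

Ratio test on column x_2 — row 1: (18/5)/(3/5) = 6; row 2: 26/5 = 26/5; row 3: 1/2 = 1/2. Minimum is 1/2 at row 3 (s_3 leaves); pivot element 2.
Divide row 3 by 2; eliminate column x_2 from the other rows.
z-row update in column x_3: 2/5 − (-11/5)·0 = 2/5.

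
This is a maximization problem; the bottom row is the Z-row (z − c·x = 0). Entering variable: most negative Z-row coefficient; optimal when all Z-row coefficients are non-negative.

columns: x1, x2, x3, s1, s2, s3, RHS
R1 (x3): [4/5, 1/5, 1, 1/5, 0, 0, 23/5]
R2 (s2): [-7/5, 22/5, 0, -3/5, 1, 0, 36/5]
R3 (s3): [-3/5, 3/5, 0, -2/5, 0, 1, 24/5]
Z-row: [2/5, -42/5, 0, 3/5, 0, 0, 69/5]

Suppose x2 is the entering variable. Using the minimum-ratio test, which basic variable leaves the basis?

s2

Column x2 entries and ratios — x3: (23/5)/(1/5) = 23; s2: (36/5)/(22/5) = 18/11; s3: (24/5)/(3/5) = 8.
Smallest ratio is 18/11 in the row of s2, so s2 leaves.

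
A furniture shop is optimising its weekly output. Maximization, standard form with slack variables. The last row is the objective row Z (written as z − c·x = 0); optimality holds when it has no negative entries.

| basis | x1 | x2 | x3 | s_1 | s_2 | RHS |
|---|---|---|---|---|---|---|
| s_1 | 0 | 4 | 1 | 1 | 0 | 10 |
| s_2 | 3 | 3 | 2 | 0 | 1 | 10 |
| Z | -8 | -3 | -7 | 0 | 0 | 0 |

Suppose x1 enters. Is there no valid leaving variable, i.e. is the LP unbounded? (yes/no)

Column x1 has positive entries in row(s) 2, so the ratio test bounds it — not unbounded.

no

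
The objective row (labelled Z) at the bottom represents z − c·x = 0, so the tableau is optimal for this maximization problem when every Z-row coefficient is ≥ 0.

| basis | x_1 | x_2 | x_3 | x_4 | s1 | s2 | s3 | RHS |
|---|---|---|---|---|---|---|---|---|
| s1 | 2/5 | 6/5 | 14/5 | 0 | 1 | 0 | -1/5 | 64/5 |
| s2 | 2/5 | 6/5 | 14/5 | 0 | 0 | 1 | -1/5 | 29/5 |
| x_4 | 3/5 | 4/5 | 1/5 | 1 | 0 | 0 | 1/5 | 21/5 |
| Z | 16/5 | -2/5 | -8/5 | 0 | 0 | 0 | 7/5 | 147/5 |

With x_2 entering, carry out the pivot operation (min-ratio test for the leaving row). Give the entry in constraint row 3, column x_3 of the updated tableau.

-5/3

Ratio test on column x_2 — row 1: (64/5)/(6/5) = 32/3; row 2: (29/5)/(6/5) = 29/6; row 3: (21/5)/(4/5) = 21/4. Minimum is 29/6 at row 2 (s2 leaves); pivot element 6/5.
Divide row 2 by 6/5; eliminate column x_2 from the other rows.
Row 3 update in column x_3: 1/5 − (4/5)·(7/3) = -5/3.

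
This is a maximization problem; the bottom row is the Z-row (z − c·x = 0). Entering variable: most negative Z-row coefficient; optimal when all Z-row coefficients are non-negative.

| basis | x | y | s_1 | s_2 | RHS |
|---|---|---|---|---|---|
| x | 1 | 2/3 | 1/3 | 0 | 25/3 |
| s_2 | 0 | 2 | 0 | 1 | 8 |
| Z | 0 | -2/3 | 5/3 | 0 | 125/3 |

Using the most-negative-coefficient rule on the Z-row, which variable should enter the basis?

y

Negative Z-row entries: y: -2/3.
The most negative is -2/3 in column y, so y enters.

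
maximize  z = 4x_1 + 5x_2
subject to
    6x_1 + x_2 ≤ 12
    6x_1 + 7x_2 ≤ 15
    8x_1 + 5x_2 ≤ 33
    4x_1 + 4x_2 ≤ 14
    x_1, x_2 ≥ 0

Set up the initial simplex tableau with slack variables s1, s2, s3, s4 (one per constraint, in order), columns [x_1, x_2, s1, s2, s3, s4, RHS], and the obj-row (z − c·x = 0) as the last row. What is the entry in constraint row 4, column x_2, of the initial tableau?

Constraint 4 has coefficient 4 on x_2.

4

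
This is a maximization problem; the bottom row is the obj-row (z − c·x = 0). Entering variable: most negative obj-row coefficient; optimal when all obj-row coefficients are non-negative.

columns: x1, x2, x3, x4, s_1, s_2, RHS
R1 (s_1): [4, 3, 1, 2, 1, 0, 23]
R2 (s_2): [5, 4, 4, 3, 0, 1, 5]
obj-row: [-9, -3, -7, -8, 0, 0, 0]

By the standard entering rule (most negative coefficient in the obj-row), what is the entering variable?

Negative obj-row entries: x1: -9, x2: -3, x3: -7, x4: -8.
The most negative is -9 in column x1, so x1 enters.

x1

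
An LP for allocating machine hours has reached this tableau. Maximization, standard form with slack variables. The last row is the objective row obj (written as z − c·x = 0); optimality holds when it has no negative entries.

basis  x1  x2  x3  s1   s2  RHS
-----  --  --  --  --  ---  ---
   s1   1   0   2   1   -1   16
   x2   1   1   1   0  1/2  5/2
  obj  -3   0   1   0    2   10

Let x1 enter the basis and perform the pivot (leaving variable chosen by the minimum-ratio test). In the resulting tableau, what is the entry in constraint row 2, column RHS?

5/2

Ratio test on column x1 — row 1: 16/1 = 16; row 2: (5/2)/1 = 5/2. Minimum is 5/2 at row 2 (x2 leaves); pivot element 1.
Divide row 2 by 1; eliminate column x1 from the other rows.
In the new row 2, the RHS entry is the old entry divided by the pivot: (5/2)/1 = 5/2.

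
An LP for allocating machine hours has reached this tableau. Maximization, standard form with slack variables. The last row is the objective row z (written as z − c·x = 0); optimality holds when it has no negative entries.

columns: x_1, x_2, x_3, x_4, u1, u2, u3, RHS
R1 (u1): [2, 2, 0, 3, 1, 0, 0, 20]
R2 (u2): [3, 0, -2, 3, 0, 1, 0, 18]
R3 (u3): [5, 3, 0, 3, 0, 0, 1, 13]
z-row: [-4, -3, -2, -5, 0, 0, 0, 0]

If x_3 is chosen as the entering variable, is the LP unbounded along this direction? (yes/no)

Every constraint-row entry in column x_3 is ≤ 0, so increasing x_3 is unbounded.

yes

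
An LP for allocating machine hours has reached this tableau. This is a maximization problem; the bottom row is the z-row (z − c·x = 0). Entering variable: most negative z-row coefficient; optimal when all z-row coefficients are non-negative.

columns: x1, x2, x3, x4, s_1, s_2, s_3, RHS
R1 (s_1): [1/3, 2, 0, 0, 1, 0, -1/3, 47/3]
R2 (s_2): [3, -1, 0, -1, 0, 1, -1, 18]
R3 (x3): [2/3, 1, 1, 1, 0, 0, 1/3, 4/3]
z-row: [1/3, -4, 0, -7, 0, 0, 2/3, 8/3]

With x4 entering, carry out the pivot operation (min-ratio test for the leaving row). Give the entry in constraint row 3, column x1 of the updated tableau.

2/3

Ratio test on column x4 — row 1: entry 0 ≤ 0; row 2: entry -1 ≤ 0; row 3: (4/3)/1 = 4/3. Minimum is 4/3 at row 3 (x3 leaves); pivot element 1.
Divide row 3 by 1; eliminate column x4 from the other rows.
In the new row 3, the x1 entry is the old entry divided by the pivot: (2/3)/1 = 2/3.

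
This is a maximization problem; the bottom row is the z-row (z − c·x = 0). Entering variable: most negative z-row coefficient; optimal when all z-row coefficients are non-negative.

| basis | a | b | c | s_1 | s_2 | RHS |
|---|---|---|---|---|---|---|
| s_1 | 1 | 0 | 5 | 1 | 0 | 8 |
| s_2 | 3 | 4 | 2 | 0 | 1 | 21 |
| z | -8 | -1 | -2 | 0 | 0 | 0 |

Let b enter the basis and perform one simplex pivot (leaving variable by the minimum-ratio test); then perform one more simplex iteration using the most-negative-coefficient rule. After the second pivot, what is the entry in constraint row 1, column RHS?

Ratio test on column b — row 1: entry 0 ≤ 0; row 2: 21/4 = 21/4. Minimum is 21/4 at row 2 (s_2 leaves); pivot element 4.
Divide row 2 by 4; eliminate column b from the other rows.
Second iteration: most negative z-row entry is -29/4 in column a, so a enters.
Ratio test on column a — row 1: 8/1 = 8; row 2: (21/4)/(3/4) = 7. Minimum is 7 at row 2 (b leaves); pivot element 3/4.
Divide row 2 by 3/4; eliminate column a from the other rows.
After both pivots, the entry at constraint row 1, column RHS is 1.

1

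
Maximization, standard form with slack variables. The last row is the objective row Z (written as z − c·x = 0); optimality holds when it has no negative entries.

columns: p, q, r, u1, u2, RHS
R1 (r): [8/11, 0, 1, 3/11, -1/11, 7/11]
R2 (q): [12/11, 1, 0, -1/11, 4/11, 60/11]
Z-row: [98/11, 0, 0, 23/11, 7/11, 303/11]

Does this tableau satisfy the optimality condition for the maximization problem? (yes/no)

Every Z-row coefficient is ≥ 0, so the tableau is optimal.

yes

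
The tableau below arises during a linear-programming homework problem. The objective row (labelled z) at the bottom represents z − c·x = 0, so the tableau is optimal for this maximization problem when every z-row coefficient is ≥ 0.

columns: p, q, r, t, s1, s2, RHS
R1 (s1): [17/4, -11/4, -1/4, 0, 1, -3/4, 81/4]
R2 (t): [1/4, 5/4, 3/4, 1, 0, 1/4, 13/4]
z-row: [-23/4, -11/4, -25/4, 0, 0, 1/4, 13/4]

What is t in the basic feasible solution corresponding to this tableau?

t is basic (row 2); its value is the RHS of that row, 13/4.

13/4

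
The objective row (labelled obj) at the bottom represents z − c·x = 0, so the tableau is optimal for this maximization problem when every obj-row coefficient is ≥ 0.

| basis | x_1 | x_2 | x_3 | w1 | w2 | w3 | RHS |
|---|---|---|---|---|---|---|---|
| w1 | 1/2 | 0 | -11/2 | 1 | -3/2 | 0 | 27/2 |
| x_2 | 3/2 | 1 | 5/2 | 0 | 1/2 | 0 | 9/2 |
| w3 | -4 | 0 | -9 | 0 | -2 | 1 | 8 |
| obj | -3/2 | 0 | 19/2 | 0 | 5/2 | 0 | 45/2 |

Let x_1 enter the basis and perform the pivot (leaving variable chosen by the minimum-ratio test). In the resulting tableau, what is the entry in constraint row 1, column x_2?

-1/3

Ratio test on column x_1 — row 1: (27/2)/(1/2) = 27; row 2: (9/2)/(3/2) = 3; row 3: entry -4 ≤ 0. Minimum is 3 at row 2 (x_2 leaves); pivot element 3/2.
Divide row 2 by 3/2; eliminate column x_1 from the other rows.
Row 1 update in column x_2: 0 − (1/2)·(2/3) = -1/3.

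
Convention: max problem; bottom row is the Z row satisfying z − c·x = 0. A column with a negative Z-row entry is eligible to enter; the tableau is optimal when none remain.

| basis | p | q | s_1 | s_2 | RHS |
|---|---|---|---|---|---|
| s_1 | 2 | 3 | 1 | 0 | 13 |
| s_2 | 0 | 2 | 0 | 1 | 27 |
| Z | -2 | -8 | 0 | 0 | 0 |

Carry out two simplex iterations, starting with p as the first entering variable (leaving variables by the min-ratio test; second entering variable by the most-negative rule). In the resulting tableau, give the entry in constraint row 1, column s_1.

Ratio test on column p — row 1: 13/2 = 13/2; row 2: entry 0 ≤ 0. Minimum is 13/2 at row 1 (s_1 leaves); pivot element 2.
Divide row 1 by 2; eliminate column p from the other rows.
Second iteration: most negative Z-row entry is -5 in column q, so q enters.
Ratio test on column q — row 1: (13/2)/(3/2) = 13/3; row 2: 27/2 = 27/2. Minimum is 13/3 at row 1 (p leaves); pivot element 3/2.
Divide row 1 by 3/2; eliminate column q from the other rows.
After both pivots, the entry at constraint row 1, column s_1 is 1/3.

1/3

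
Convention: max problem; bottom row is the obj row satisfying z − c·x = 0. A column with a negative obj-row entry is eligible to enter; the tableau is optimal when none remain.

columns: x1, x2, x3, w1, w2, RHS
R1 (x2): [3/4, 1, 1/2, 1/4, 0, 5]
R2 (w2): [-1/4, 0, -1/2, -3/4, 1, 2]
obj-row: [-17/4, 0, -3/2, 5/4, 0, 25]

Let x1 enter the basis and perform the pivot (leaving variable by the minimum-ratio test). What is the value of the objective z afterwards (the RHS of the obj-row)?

160/3

Ratio test on column x1 — row 1: 5/(3/4) = 20/3; row 2: entry -1/4 ≤ 0. Minimum is 20/3 at row 1 (x2 leaves); pivot element 3/4.
Pivot on row 1; the obj-row RHS becomes 25 − (-17/4)·(20/3) = 160/3.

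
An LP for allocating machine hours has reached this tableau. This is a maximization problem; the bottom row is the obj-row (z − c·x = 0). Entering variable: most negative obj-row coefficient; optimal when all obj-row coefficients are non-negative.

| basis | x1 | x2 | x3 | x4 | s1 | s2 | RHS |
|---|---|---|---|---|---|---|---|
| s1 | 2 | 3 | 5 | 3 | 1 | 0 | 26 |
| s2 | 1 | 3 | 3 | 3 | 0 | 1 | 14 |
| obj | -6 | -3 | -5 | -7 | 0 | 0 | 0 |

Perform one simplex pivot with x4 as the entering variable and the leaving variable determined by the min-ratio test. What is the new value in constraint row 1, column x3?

Ratio test on column x4 — row 1: 26/3 = 26/3; row 2: 14/3 = 14/3. Minimum is 14/3 at row 2 (s2 leaves); pivot element 3.
Divide row 2 by 3; eliminate column x4 from the other rows.
Row 1 update in column x3: 5 − 3·1 = 2.

2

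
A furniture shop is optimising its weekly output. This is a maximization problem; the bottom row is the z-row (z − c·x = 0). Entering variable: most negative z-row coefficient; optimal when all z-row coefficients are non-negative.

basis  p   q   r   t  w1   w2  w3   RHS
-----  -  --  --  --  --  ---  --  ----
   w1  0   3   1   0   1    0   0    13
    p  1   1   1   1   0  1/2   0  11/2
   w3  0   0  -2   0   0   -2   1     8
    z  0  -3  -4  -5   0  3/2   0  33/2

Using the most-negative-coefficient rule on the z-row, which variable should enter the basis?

t

Negative z-row entries: q: -3, r: -4, t: -5.
The most negative is -5 in column t, so t enters.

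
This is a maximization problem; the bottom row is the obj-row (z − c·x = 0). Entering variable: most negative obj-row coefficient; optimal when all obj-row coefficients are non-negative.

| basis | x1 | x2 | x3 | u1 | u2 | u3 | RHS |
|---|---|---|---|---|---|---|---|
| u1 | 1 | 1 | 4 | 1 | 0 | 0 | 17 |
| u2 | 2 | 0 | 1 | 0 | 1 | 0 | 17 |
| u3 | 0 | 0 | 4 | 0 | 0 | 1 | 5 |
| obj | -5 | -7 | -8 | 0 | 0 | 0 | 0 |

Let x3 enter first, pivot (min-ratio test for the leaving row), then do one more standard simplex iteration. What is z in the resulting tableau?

Ratio test on column x3 — row 1: 17/4 = 17/4; row 2: 17/1 = 17; row 3: 5/4 = 5/4. Minimum is 5/4 at row 3 (u3 leaves); pivot element 4.
Pivot on row 3; the obj-row RHS becomes 0 − (-8)·(5/4) = 10.
Next entering variable (most negative obj-row entry -7): x2.
Ratio test on column x2 — row 1: 12/1 = 12; row 2: entry 0 ≤ 0; row 3: entry 0 ≤ 0. Minimum is 12 at row 1 (u1 leaves); pivot element 1.
After the second pivot the obj-row RHS is 10 − (-7)·12 = 94.

94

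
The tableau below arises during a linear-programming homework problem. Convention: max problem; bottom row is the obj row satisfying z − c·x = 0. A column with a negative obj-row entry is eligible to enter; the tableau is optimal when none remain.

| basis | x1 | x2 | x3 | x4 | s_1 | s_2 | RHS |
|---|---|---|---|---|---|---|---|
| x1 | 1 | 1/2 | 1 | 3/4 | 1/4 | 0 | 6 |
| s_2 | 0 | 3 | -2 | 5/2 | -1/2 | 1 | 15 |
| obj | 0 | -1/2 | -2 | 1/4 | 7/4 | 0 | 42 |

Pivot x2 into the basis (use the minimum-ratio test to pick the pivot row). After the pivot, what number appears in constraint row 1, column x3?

4/3

Ratio test on column x2 — row 1: 6/(1/2) = 12; row 2: 15/3 = 5. Minimum is 5 at row 2 (s_2 leaves); pivot element 3.
Divide row 2 by 3; eliminate column x2 from the other rows.
Row 1 update in column x3: 1 − (1/2)·(-2/3) = 4/3.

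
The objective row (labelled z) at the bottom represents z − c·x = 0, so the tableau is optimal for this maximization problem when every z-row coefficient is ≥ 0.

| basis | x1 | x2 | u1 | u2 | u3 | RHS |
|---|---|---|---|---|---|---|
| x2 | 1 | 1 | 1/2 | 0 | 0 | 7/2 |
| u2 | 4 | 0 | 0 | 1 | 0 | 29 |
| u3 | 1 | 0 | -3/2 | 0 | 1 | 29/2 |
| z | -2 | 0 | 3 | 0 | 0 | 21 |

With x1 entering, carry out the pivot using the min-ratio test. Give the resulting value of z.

Ratio test on column x1 — row 1: (7/2)/1 = 7/2; row 2: 29/4 = 29/4; row 3: (29/2)/1 = 29/2. Minimum is 7/2 at row 1 (x2 leaves); pivot element 1.
Pivot on row 1; the z-row RHS becomes 21 − (-2)·(7/2) = 28.

28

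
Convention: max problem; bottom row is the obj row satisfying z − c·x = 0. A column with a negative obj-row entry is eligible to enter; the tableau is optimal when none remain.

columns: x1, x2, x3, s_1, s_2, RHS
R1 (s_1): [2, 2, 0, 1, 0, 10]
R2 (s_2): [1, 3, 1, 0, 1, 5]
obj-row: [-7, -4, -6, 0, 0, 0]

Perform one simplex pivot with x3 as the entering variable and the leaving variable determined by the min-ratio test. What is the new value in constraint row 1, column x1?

2

Ratio test on column x3 — row 1: entry 0 ≤ 0; row 2: 5/1 = 5. Minimum is 5 at row 2 (s_2 leaves); pivot element 1.
Divide row 2 by 1; eliminate column x3 from the other rows.
Row 1 update in column x1: 2 − 0·1 = 2.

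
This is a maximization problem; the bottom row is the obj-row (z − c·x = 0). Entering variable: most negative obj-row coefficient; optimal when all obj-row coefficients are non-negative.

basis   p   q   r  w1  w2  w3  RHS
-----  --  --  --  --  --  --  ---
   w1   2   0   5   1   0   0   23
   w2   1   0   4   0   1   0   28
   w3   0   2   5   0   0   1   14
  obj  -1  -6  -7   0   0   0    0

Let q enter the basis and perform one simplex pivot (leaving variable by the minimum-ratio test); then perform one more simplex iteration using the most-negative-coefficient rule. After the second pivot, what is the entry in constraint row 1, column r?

Ratio test on column q — row 1: entry 0 ≤ 0; row 2: entry 0 ≤ 0; row 3: 14/2 = 7. Minimum is 7 at row 3 (w3 leaves); pivot element 2.
Divide row 3 by 2; eliminate column q from the other rows.
Second iteration: most negative obj-row entry is -1 in column p, so p enters.
Ratio test on column p — row 1: 23/2 = 23/2; row 2: 28/1 = 28; row 3: entry 0 ≤ 0. Minimum is 23/2 at row 1 (w1 leaves); pivot element 2.
Divide row 1 by 2; eliminate column p from the other rows.
After both pivots, the entry at constraint row 1, column r is 5/2.

5/2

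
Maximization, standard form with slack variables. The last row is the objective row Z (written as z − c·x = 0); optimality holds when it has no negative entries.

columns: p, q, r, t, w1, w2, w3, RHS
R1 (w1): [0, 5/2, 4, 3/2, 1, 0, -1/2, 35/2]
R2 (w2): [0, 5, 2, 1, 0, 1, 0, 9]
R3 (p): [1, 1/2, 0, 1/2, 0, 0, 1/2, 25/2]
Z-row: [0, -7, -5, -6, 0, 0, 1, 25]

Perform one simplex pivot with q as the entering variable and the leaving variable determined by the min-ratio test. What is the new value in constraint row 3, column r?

Ratio test on column q — row 1: (35/2)/(5/2) = 7; row 2: 9/5 = 9/5; row 3: (25/2)/(1/2) = 25. Minimum is 9/5 at row 2 (w2 leaves); pivot element 5.
Divide row 2 by 5; eliminate column q from the other rows.
Row 3 update in column r: 0 − (1/2)·(2/5) = -1/5.

-1/5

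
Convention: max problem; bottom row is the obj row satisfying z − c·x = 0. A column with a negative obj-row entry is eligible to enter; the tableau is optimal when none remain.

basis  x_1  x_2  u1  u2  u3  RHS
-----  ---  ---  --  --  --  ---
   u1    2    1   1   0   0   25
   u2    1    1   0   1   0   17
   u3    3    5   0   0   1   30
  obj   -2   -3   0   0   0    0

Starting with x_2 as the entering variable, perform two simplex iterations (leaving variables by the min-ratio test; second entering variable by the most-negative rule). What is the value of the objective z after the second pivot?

20

Ratio test on column x_2 — row 1: 25/1 = 25; row 2: 17/1 = 17; row 3: 30/5 = 6. Minimum is 6 at row 3 (u3 leaves); pivot element 5.
Pivot on row 3; the obj-row RHS becomes 0 − (-3)·6 = 18.
Next entering variable (most negative obj-row entry -1/5): x_1.
Ratio test on column x_1 — row 1: 19/(7/5) = 95/7; row 2: 11/(2/5) = 55/2; row 3: 6/(3/5) = 10. Minimum is 10 at row 3 (x_2 leaves); pivot element 3/5.
After the second pivot the obj-row RHS is 18 − (-1/5)·10 = 20.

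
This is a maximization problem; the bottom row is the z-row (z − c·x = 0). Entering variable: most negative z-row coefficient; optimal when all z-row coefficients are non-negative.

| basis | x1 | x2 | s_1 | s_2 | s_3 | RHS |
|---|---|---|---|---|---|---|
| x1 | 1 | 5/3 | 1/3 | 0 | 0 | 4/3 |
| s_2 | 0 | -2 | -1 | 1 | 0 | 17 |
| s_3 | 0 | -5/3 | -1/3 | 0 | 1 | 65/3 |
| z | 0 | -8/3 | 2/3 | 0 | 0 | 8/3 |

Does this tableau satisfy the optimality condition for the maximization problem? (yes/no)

The z-row has a negative entry -8/3 in column x2, so it is not optimal.

no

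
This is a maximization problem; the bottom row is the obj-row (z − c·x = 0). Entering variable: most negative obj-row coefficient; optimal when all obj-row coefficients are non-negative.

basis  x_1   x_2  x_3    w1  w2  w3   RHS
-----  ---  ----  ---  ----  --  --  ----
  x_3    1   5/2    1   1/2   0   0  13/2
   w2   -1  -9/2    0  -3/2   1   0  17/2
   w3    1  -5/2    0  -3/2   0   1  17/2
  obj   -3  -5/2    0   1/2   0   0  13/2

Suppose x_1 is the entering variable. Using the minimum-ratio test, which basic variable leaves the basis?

Column x_1 entries and ratios — x_3: (13/2)/1 = 13/2; w2: -1 ≤ 0, skip; w3: (17/2)/1 = 17/2.
Smallest ratio is 13/2 in the row of x_3, so x_3 leaves.

x_3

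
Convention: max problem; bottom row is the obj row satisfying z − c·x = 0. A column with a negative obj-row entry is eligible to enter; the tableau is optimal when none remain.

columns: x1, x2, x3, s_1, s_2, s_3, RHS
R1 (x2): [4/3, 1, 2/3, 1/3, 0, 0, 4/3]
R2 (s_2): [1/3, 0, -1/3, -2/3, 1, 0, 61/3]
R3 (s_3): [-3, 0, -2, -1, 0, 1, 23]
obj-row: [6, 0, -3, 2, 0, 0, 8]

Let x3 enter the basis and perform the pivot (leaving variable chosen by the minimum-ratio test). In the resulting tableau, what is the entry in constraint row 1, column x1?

2

Ratio test on column x3 — row 1: (4/3)/(2/3) = 2; row 2: entry -1/3 ≤ 0; row 3: entry -2 ≤ 0. Minimum is 2 at row 1 (x2 leaves); pivot element 2/3.
Divide row 1 by 2/3; eliminate column x3 from the other rows.
In the new row 1, the x1 entry is the old entry divided by the pivot: (4/3)/(2/3) = 2.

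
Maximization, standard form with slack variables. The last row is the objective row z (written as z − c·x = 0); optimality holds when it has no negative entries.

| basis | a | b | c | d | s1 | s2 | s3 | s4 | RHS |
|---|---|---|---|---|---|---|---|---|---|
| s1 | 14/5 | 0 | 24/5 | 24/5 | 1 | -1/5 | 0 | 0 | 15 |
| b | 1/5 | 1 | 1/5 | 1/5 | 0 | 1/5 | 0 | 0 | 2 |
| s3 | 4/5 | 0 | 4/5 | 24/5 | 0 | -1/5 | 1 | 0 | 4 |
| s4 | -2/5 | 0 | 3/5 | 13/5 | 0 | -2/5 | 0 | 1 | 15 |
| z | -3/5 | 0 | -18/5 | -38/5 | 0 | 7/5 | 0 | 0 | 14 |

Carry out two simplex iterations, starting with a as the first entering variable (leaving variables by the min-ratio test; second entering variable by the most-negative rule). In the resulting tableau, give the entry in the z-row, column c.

Ratio test on column a — row 1: 15/(14/5) = 75/14; row 2: 2/(1/5) = 10; row 3: 4/(4/5) = 5; row 4: entry -2/5 ≤ 0. Minimum is 5 at row 3 (s3 leaves); pivot element 4/5.
Divide row 3 by 4/5; eliminate column a from the other rows.
Second iteration: most negative z-row entry is -4 in column d, so d enters.
Ratio test on column d — row 1: entry -12 ≤ 0; row 2: entry -1 ≤ 0; row 3: 5/6 = 5/6; row 4: 17/5 = 17/5. Minimum is 5/6 at row 3 (a leaves); pivot element 6.
Divide row 3 by 6; eliminate column d from the other rows.
After both pivots, the entry at the z-row, column c is -7/3.

-7/3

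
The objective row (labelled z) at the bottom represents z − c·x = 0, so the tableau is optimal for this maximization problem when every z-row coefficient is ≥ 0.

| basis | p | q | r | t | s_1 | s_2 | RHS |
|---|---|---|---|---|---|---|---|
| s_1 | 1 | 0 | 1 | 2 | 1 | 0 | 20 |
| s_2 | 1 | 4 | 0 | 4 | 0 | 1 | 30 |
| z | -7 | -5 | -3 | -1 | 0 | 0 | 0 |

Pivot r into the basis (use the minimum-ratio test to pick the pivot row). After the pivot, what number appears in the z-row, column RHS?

60

Ratio test on column r — row 1: 20/1 = 20; row 2: entry 0 ≤ 0. Minimum is 20 at row 1 (s_1 leaves); pivot element 1.
Divide row 1 by 1; eliminate column r from the other rows.
z-row update in column RHS: 0 − (-3)·20 = 60.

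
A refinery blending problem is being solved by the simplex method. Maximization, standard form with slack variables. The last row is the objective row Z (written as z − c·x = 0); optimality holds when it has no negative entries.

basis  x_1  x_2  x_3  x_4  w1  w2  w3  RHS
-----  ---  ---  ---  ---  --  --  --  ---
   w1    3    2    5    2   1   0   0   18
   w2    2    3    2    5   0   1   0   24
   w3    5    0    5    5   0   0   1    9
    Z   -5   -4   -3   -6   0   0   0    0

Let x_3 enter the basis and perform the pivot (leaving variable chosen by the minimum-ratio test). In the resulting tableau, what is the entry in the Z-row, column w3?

3/5

Ratio test on column x_3 — row 1: 18/5 = 18/5; row 2: 24/2 = 12; row 3: 9/5 = 9/5. Minimum is 9/5 at row 3 (w3 leaves); pivot element 5.
Divide row 3 by 5; eliminate column x_3 from the other rows.
Z-row update in column w3: 0 − (-3)·(1/5) = 3/5.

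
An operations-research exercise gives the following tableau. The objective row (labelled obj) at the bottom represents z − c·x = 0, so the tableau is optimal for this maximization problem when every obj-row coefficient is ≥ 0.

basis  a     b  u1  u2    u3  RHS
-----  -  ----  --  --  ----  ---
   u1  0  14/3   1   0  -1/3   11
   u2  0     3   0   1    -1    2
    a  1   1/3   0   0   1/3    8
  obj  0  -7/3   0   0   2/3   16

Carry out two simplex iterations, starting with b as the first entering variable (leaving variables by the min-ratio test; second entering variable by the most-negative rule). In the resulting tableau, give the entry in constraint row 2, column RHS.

Ratio test on column b — row 1: 11/(14/3) = 33/14; row 2: 2/3 = 2/3; row 3: 8/(1/3) = 24. Minimum is 2/3 at row 2 (u2 leaves); pivot element 3.
Divide row 2 by 3; eliminate column b from the other rows.
Second iteration: most negative obj-row entry is -1/9 in column u3, so u3 enters.
Ratio test on column u3 — row 1: (71/9)/(11/9) = 71/11; row 2: entry -1/3 ≤ 0; row 3: (70/9)/(4/9) = 35/2. Minimum is 71/11 at row 1 (u1 leaves); pivot element 11/9.
Divide row 1 by 11/9; eliminate column u3 from the other rows.
After both pivots, the entry at constraint row 2, column RHS is 31/11.

31/11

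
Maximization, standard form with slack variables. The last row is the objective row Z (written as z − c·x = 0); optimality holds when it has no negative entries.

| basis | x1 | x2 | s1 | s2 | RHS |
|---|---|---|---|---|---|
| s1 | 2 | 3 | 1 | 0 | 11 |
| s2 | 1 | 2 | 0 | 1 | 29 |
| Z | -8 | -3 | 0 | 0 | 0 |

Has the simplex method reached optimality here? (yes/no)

The Z-row has a negative entry -8 in column x1, so it is not optimal.

no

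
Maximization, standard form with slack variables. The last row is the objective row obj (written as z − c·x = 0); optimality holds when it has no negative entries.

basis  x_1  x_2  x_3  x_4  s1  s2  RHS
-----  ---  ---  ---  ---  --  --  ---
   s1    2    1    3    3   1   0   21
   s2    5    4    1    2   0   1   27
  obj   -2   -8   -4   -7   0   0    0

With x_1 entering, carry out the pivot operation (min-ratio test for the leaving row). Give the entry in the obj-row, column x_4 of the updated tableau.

-31/5

Ratio test on column x_1 — row 1: 21/2 = 21/2; row 2: 27/5 = 27/5. Minimum is 27/5 at row 2 (s2 leaves); pivot element 5.
Divide row 2 by 5; eliminate column x_1 from the other rows.
obj-row update in column x_4: -7 − (-2)·(2/5) = -31/5.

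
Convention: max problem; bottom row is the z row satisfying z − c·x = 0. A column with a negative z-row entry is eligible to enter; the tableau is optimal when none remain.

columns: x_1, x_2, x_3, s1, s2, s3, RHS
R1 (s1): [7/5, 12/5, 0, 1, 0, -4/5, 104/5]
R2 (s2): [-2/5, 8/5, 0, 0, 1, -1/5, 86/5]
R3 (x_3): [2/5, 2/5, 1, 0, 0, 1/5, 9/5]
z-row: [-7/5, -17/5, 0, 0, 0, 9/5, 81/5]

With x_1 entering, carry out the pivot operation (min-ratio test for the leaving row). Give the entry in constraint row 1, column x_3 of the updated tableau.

Ratio test on column x_1 — row 1: (104/5)/(7/5) = 104/7; row 2: entry -2/5 ≤ 0; row 3: (9/5)/(2/5) = 9/2. Minimum is 9/2 at row 3 (x_3 leaves); pivot element 2/5.
Divide row 3 by 2/5; eliminate column x_1 from the other rows.
Row 1 update in column x_3: 0 − (7/5)·(5/2) = -7/2.

-7/2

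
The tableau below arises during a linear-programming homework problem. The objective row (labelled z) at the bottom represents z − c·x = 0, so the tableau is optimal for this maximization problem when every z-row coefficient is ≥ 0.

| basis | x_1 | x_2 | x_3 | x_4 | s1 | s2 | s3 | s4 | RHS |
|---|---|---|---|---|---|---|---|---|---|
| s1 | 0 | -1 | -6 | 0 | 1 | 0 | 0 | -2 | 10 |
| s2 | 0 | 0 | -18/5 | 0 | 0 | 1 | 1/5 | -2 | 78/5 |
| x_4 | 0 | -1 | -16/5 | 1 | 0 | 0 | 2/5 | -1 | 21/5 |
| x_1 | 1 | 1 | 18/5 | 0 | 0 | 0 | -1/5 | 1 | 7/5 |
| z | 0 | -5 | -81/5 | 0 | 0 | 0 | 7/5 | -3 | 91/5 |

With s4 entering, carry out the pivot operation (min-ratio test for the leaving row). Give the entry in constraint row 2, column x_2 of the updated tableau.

Ratio test on column s4 — row 1: entry -2 ≤ 0; row 2: entry -2 ≤ 0; row 3: entry -1 ≤ 0; row 4: (7/5)/1 = 7/5. Minimum is 7/5 at row 4 (x_1 leaves); pivot element 1.
Divide row 4 by 1; eliminate column s4 from the other rows.
Row 2 update in column x_2: 0 − (-2)·1 = 2.

2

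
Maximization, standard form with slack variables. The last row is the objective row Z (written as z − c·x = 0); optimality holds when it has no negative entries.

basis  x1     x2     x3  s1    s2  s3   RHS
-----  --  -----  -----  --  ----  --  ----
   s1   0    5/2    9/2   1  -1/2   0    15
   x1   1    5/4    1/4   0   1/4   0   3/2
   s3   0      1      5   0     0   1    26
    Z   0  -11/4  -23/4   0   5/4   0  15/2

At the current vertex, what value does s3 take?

26

s3 is basic (row 3); its value is the RHS of that row, 26.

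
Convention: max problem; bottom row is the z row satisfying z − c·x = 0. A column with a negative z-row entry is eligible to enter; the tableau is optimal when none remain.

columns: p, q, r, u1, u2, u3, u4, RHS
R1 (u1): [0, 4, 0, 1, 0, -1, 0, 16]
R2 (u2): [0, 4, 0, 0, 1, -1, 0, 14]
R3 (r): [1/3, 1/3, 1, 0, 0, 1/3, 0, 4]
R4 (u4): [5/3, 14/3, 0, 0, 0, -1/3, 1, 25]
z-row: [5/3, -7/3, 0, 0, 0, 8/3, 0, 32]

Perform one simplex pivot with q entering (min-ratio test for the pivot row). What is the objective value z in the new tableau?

241/6

Ratio test on column q — row 1: 16/4 = 4; row 2: 14/4 = 7/2; row 3: 4/(1/3) = 12; row 4: 25/(14/3) = 75/14. Minimum is 7/2 at row 2 (u2 leaves); pivot element 4.
Pivot on row 2; the z-row RHS becomes 32 − (-7/3)·(7/2) = 241/6.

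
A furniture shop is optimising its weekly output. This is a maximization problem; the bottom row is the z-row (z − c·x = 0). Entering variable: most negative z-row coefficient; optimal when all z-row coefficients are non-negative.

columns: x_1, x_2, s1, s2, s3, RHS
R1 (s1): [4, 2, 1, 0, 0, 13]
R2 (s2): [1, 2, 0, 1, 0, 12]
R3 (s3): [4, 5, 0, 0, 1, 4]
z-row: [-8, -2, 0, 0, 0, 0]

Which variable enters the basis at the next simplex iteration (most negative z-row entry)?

Negative z-row entries: x_1: -8, x_2: -2.
The most negative is -8 in column x_1, so x_1 enters.

x_1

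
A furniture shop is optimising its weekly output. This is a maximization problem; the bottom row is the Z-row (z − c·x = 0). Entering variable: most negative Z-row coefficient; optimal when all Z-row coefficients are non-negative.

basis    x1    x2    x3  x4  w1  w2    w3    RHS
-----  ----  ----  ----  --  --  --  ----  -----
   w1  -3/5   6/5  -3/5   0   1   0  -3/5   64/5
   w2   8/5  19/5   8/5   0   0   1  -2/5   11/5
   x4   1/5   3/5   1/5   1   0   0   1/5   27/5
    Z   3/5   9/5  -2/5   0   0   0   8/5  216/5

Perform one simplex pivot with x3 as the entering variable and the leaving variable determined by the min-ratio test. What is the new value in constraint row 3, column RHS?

Ratio test on column x3 — row 1: entry -3/5 ≤ 0; row 2: (11/5)/(8/5) = 11/8; row 3: (27/5)/(1/5) = 27. Minimum is 11/8 at row 2 (w2 leaves); pivot element 8/5.
Divide row 2 by 8/5; eliminate column x3 from the other rows.
Row 3 update in column RHS: 27/5 − (1/5)·(11/8) = 41/8.

41/8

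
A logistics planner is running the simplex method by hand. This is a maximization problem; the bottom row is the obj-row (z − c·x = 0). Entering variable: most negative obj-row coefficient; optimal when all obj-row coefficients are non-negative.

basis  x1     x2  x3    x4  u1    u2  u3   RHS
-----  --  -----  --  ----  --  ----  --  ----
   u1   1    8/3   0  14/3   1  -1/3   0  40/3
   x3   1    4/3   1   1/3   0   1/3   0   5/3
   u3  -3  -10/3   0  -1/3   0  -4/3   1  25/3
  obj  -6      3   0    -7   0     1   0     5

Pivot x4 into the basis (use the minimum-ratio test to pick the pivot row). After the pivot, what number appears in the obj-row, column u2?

Ratio test on column x4 — row 1: (40/3)/(14/3) = 20/7; row 2: (5/3)/(1/3) = 5; row 3: entry -1/3 ≤ 0. Minimum is 20/7 at row 1 (u1 leaves); pivot element 14/3.
Divide row 1 by 14/3; eliminate column x4 from the other rows.
obj-row update in column u2: 1 − (-7)·(-1/14) = 1/2.

1/2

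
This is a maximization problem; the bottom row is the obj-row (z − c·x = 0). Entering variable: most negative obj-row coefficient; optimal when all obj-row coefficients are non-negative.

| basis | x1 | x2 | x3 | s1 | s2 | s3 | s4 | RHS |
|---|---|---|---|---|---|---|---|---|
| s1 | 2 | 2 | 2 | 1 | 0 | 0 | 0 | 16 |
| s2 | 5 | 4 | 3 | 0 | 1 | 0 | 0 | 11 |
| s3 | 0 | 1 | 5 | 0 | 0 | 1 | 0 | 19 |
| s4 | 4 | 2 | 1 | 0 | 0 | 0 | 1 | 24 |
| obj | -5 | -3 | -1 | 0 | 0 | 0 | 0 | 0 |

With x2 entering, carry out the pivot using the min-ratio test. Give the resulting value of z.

33/4

Ratio test on column x2 — row 1: 16/2 = 8; row 2: 11/4 = 11/4; row 3: 19/1 = 19; row 4: 24/2 = 12. Minimum is 11/4 at row 2 (s2 leaves); pivot element 4.
Pivot on row 2; the obj-row RHS becomes 0 − (-3)·(11/4) = 33/4.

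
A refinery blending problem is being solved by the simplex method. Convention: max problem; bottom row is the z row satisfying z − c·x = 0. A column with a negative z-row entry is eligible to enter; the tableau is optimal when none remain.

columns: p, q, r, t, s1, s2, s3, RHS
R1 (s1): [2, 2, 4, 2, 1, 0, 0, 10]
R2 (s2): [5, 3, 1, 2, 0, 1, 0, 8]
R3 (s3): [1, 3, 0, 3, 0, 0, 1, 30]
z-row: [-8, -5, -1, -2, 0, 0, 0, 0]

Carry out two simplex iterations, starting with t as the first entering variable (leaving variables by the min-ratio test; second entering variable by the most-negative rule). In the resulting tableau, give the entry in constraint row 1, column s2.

Ratio test on column t — row 1: 10/2 = 5; row 2: 8/2 = 4; row 3: 30/3 = 10. Minimum is 4 at row 2 (s2 leaves); pivot element 2.
Divide row 2 by 2; eliminate column t from the other rows.
Second iteration: most negative z-row entry is -3 in column p, so p enters.
Ratio test on column p — row 1: entry -3 ≤ 0; row 2: 4/(5/2) = 8/5; row 3: entry -13/2 ≤ 0. Minimum is 8/5 at row 2 (t leaves); pivot element 5/2.
Divide row 2 by 5/2; eliminate column p from the other rows.
After both pivots, the entry at constraint row 1, column s2 is -2/5.

-2/5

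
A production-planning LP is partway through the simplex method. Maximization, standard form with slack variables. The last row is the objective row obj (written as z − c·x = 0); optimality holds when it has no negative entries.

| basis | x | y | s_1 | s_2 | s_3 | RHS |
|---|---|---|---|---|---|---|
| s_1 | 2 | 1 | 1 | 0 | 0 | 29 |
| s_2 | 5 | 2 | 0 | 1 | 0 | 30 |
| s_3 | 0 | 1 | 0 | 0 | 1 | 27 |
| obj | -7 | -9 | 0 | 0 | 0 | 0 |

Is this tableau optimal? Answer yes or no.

The obj-row has a negative entry -9 in column y, so it is not optimal.

no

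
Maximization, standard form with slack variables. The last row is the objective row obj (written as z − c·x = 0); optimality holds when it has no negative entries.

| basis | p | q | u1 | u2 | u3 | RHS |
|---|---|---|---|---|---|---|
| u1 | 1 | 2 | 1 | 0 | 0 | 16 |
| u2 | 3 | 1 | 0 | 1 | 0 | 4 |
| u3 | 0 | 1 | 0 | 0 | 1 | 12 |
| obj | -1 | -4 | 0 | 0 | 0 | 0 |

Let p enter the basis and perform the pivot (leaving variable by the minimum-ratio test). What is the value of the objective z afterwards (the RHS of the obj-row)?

Ratio test on column p — row 1: 16/1 = 16; row 2: 4/3 = 4/3; row 3: entry 0 ≤ 0. Minimum is 4/3 at row 2 (u2 leaves); pivot element 3.
Pivot on row 2; the obj-row RHS becomes 0 − (-1)·(4/3) = 4/3.

4/3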